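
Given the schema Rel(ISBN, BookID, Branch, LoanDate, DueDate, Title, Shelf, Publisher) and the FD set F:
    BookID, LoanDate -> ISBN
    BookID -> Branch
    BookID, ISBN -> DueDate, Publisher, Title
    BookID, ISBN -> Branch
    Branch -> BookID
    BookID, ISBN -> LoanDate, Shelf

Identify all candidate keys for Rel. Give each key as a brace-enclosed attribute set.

{BookID, ISBN}, {BookID, LoanDate}, {Branch, ISBN}, {Branch, LoanDate}

Closure of {BookID, ISBN} is {BookID, Branch, DueDate, ISBN, LoanDate, Publisher, Shelf, Title}, the whole schema; {BookID, ISBN} is a candidate key.
Closure of {BookID, LoanDate} is {BookID, Branch, DueDate, ISBN, LoanDate, Publisher, Shelf, Title}, the whole schema; {BookID, LoanDate} is a candidate key.
Closure of {Branch, ISBN} is {BookID, Branch, DueDate, ISBN, LoanDate, Publisher, Shelf, Title}, the whole schema; {Branch, ISBN} is a candidate key.
Closure of {Branch, LoanDate} is {BookID, Branch, DueDate, ISBN, LoanDate, Publisher, Shelf, Title}, the whole schema; {Branch, LoanDate} is a candidate key.
Any other superkey properly contains one of these, so there are no further candidate keys.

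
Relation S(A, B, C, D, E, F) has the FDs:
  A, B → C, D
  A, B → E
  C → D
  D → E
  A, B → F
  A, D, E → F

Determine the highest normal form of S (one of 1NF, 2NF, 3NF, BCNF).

2NF

Candidate key: {A, B}. Prime attributes: {A, B}.
C → D: {C}⁺ = {C, D, E}, which is not all of the attributes, so the left side is not a superkey — BCNF is violated.
C → D has non-prime {D} on the right and a non-superkey on the left, so 3NF fails.
No proper subset of a key has a non-prime attribute in its closure, so there is no partial dependency; 2NF holds.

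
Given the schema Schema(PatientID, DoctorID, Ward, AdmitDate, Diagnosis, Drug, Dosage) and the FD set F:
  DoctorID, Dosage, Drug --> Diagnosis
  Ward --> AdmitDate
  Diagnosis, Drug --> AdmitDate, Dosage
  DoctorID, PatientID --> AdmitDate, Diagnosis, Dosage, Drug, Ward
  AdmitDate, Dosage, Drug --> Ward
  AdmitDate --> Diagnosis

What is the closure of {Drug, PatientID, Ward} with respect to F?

{AdmitDate, Diagnosis, Dosage, Drug, PatientID, Ward}

Start with {Drug, PatientID, Ward}.
Ward --> AdmitDate applies; add {AdmitDate} → now {AdmitDate, Drug, PatientID, Ward}.
AdmitDate --> Diagnosis applies; add {Diagnosis} → now {AdmitDate, Diagnosis, Drug, PatientID, Ward}.
Diagnosis, Drug --> AdmitDate, Dosage applies; add {Dosage} → now {AdmitDate, Diagnosis, Dosage, Drug, PatientID, Ward}.
No further FD applies.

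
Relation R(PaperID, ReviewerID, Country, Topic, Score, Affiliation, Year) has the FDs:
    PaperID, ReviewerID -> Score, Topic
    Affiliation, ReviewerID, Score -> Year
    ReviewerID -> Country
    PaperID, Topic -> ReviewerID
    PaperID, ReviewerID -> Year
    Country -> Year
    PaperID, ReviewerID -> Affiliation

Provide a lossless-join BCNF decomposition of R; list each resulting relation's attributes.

{Affiliation, PaperID, ReviewerID, Score, Topic}; {Country, ReviewerID}; {Country, Year}

Candidate keys of the original relation: {PaperID, ReviewerID}, {PaperID, Topic}.
{Affiliation, Country, PaperID, ReviewerID, Score, Topic, Year}: {Affiliation, ReviewerID, Score} determines {Affiliation, Country, ReviewerID, Score, Year} here but is not a superkey — split on Affiliation, ReviewerID, Score -> Country, Year, giving {Affiliation, Country, ReviewerID, Score, Year} and {Affiliation, PaperID, ReviewerID, Score, Topic}.
{Affiliation, Country, ReviewerID, Score, Year}: {ReviewerID} determines {Country, ReviewerID, Year} here but is not a superkey — split on ReviewerID -> Country, Year, giving {Country, ReviewerID, Year} and {Affiliation, ReviewerID, Score}.
{Country, ReviewerID, Year}: {Country} determines {Country, Year} here but is not a superkey — split on Country -> Year, giving {Country, Year} and {Country, ReviewerID}.
{Country, Year} is in BCNF.
{Country, ReviewerID} is in BCNF.
{Affiliation, ReviewerID, Score} is in BCNF.
{Affiliation, PaperID, ReviewerID, Score, Topic} is in BCNF.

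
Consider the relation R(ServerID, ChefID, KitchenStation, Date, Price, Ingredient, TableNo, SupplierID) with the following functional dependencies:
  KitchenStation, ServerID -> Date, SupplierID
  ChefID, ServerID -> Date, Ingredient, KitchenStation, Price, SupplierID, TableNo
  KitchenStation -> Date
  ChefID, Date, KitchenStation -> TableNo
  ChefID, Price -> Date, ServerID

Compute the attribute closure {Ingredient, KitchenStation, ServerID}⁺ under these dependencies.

{Date, Ingredient, KitchenStation, ServerID, SupplierID}

Start with {Ingredient, KitchenStation, ServerID}.
KitchenStation, ServerID -> Date, SupplierID applies; add {Date, SupplierID} → now {Date, Ingredient, KitchenStation, ServerID, SupplierID}.
No further FD applies.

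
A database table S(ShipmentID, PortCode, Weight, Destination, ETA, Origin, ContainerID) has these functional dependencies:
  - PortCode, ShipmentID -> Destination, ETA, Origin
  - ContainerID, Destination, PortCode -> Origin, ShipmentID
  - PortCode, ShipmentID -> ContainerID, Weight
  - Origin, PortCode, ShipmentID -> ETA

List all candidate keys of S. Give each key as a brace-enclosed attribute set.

{PortCode} never appears on the right of any FD, so every key must include it.
{PortCode, ShipmentID} is a candidate key since {PortCode, ShipmentID}⁺ = {ContainerID, Destination, ETA, Origin, PortCode, ShipmentID, Weight} covers every attribute.
{ContainerID, Destination, PortCode} is a candidate key since {ContainerID, Destination, PortCode}⁺ = {ContainerID, Destination, ETA, Origin, PortCode, ShipmentID, Weight} covers every attribute.
Any other superkey properly contains one of these, so there are no further candidate keys.

{ContainerID, Destination, PortCode}, {PortCode, ShipmentID}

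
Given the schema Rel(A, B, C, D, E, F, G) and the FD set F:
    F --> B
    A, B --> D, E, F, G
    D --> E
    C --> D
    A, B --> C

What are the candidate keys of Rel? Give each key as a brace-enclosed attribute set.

{A, B}, {A, F}

Attributes never on any right-hand side: {A} — every candidate key must contain it.
{A, B}⁺ = {A, B, C, D, E, F, G}, which is every attribute, so {A, B} is a candidate key.
{A, F}⁺ = {A, B, C, D, E, F, G}, which is every attribute, so {A, F} is a candidate key.
No proper subset of any of these is a key, and no other minimal superkey exists.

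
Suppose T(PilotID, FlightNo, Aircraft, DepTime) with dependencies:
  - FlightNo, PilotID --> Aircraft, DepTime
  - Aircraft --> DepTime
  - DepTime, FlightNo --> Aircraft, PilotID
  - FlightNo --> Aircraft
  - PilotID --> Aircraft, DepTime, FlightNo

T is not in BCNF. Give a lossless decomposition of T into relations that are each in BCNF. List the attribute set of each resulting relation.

{Aircraft, DepTime}; {Aircraft, FlightNo, PilotID}

Candidate keys of the original relation: {FlightNo}, {PilotID}.
{Aircraft, DepTime, FlightNo, PilotID}: {Aircraft} determines {Aircraft, DepTime} here but is not a superkey — split on Aircraft --> DepTime, giving {Aircraft, DepTime} and {Aircraft, FlightNo, PilotID}.
{Aircraft, DepTime} is in BCNF.
{Aircraft, FlightNo, PilotID} is in BCNF.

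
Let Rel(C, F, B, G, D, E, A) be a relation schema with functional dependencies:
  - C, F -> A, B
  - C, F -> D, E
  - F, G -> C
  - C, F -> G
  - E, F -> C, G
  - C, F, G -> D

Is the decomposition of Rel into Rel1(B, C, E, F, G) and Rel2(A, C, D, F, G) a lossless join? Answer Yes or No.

Common attributes: {C, F, G}; their closure is {A, B, C, D, E, F, G}.
Since Rel1 ⊆ {A, B, C, D, E, F, G}, the intersection is a superkey of Rel1; the decomposition is lossless.

Yes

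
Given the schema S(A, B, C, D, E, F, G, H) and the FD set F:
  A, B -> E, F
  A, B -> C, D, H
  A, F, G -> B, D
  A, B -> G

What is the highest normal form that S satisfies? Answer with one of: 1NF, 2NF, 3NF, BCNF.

BCNF

Candidate keys: {A, B}, {A, F, G}. Prime attributes: {A, B, F, G}.
The left-hand side of every FD is a superkey, so BCNF is satisfied.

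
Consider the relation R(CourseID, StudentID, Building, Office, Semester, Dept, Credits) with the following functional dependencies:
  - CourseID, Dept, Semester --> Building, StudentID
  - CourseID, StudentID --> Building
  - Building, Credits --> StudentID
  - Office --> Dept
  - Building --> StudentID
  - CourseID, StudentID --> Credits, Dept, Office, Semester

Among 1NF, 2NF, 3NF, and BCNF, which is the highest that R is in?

Candidate keys: {Building, CourseID}, {CourseID, Dept, Semester}, {CourseID, Office, Semester}, {CourseID, StudentID}. Prime attributes: {Building, CourseID, Dept, Office, Semester, StudentID}.
Building, Credits --> StudentID breaks BCNF: {Building, Credits}⁺ = {Building, Credits, StudentID}, so {Building, Credits} is not a superkey.
Since {StudentID} ⊆ prime attributes and every other non-superkey FD also has a prime right side, the schema is in 3NF.

3NF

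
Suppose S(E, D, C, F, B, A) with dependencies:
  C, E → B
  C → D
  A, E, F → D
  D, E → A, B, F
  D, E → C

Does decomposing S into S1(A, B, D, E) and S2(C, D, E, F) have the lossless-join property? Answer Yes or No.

The shared attributes are {D, E} and {D, E}⁺ = {A, B, C, D, E, F}.
S1 is contained in that closure, so S1 ∩ S2 → S1 holds and the join is lossless.

Yes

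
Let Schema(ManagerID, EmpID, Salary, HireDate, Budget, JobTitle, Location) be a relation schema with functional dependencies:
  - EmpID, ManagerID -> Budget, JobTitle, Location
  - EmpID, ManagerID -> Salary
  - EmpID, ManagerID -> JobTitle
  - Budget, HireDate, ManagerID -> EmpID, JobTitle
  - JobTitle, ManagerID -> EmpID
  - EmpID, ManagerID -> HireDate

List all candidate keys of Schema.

{Budget, HireDate, ManagerID}, {EmpID, ManagerID}, {JobTitle, ManagerID}

{ManagerID} never appears on the right of any FD, so every key must include it.
{EmpID, ManagerID}⁺ = {Budget, EmpID, HireDate, JobTitle, Location, ManagerID, Salary} — all of the relation — so {EmpID, ManagerID} is a candidate key.
{JobTitle, ManagerID}⁺ = {Budget, EmpID, HireDate, JobTitle, Location, ManagerID, Salary} — all of the relation — so {JobTitle, ManagerID} is a candidate key.
{Budget, HireDate, ManagerID}⁺ = {Budget, EmpID, HireDate, JobTitle, Location, ManagerID, Salary} — all of the relation — so {Budget, HireDate, ManagerID} is a candidate key.
No proper subset of any of these is a key, and no other minimal superkey exists.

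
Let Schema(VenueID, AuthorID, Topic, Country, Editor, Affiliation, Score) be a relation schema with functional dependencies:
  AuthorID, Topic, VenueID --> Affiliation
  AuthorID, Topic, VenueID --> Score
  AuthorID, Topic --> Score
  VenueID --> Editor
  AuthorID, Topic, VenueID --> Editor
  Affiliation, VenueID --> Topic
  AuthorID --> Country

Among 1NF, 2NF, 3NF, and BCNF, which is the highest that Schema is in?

Candidate keys: {Affiliation, AuthorID, VenueID}, {AuthorID, Topic, VenueID}. Prime attributes: {Affiliation, AuthorID, Topic, VenueID}.
AuthorID, Topic --> Score breaks BCNF: {AuthorID, Topic}⁺ = {AuthorID, Country, Score, Topic}, so {AuthorID, Topic} is not a superkey.
AuthorID, Topic --> Score determines the non-prime attribute {Score} from a non-superkey — 3NF is violated.
Since {AuthorID} ⊂ {Affiliation, AuthorID, VenueID} and {AuthorID}⁺ ⊇ {Country} with {Country} non-prime, there is a partial dependency; 2NF fails.

1NF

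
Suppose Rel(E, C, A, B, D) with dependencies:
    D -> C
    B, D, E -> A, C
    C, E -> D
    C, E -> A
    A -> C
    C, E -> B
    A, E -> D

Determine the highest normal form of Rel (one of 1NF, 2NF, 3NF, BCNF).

Candidate keys: {A, E}, {C, E}, {D, E}. Prime attributes: {A, C, D, E}.
For D -> C we have {D}⁺ = {C, D}; {D} is not a superkey, so BCNF fails.
But every attribute on its right side ({C}) is prime, and the same holds for every other non-superkey FD, so 3NF still holds.

3NF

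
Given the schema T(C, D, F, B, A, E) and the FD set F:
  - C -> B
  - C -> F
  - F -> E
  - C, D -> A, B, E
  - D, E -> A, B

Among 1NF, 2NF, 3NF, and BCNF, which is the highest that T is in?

1NF

Candidate key: {C, D}. Prime attributes: {C, D}.
For C -> B we have {C}⁺ = {B, C, E, F}; {C} is not a superkey, so BCNF fails.
C -> B determines the non-prime attribute {B} from a non-superkey — 3NF is violated.
The proper key subset {C} of {C, D} determines non-prime {B, E, F}, so the relation is not even in 2NF.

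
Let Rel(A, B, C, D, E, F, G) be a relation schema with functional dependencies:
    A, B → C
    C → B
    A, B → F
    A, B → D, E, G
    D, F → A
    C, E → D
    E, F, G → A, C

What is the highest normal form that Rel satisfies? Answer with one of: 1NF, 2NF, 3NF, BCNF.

3NF

Candidate keys: {A, B}, {A, C}, {B, D, F}, {C, D, F}, {C, E, F}, {E, F, G}. Prime attributes: {A, B, C, D, E, F, G}.
For C → B we have {C}⁺ = {B, C}; {C} is not a superkey, so BCNF fails.
Since {B} ⊆ prime attributes and every other non-superkey FD also has a prime right side, the schema is in 3NF.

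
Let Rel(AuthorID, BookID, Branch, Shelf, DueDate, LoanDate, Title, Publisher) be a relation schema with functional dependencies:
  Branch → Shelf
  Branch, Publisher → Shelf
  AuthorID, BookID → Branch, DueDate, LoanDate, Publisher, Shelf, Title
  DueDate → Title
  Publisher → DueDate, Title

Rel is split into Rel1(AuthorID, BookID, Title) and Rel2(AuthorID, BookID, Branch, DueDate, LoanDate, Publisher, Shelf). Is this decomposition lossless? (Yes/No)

Common attributes: {AuthorID, BookID}; their closure is {AuthorID, BookID, Branch, DueDate, LoanDate, Publisher, Shelf, Title}.
This includes all of Rel1, so the common attributes are a superkey of Rel1 — the join is lossless.

Yes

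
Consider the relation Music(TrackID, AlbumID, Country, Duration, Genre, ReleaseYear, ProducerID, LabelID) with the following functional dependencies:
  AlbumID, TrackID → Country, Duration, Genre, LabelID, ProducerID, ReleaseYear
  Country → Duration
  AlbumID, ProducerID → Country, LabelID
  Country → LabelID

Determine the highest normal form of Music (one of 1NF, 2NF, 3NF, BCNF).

Candidate key: {AlbumID, TrackID}. Prime attributes: {AlbumID, TrackID}.
Country → Duration breaks BCNF: {Country}⁺ = {Country, Duration, LabelID}, so {Country} is not a superkey.
Because {Duration} is non-prime and the left side of Country → Duration is not a superkey, the relation is not in 3NF.
No non-prime attribute depends on a proper subset of any candidate key, so 2NF holds.

2NF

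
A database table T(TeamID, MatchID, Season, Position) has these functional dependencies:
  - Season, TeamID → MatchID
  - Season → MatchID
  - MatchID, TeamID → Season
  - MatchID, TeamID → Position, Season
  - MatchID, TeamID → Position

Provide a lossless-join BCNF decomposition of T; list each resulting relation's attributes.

Candidate keys of the original relation: {MatchID, TeamID}, {Season, TeamID}.
In {MatchID, Position, Season, TeamID}, {Season} is not a superkey ({Season}⁺ restricted to this set is {MatchID, Season}), so split on Season → MatchID into {MatchID, Season} and {Position, Season, TeamID}.
{MatchID, Season} has no BCNF violation.
{Position, Season, TeamID} has no BCNF violation.

{MatchID, Season}; {Position, Season, TeamID}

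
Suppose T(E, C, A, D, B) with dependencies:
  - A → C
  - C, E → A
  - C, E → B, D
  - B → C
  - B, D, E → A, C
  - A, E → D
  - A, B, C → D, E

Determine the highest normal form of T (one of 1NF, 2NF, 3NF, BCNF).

Candidate keys: {A, B}, {A, E}, {B, E}, {C, E}. Prime attributes: {A, B, C, E}.
A → C breaks BCNF: {A}⁺ = {A, C}, so {A} is not a superkey.
Since {C} ⊆ prime attributes and every other non-superkey FD also has a prime right side, the schema is in 3NF.

3NF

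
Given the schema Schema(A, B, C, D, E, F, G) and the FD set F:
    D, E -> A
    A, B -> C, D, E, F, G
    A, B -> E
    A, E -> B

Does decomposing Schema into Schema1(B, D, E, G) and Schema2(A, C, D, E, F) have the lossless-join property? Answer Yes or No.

Schema1 ∩ Schema2 = {D, E}; its closure under F is {A, B, C, D, E, F, G}.
Since Schema1 ⊆ {A, B, C, D, E, F, G}, the intersection is a superkey of Schema1; the decomposition is lossless.

Yes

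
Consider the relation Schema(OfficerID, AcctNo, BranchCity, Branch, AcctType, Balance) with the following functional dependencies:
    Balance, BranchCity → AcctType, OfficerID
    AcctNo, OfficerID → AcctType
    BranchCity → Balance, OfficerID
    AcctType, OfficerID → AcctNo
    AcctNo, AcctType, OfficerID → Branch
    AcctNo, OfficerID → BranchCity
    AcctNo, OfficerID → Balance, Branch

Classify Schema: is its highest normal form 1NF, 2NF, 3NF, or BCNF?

BCNF

Candidate keys: {AcctNo, OfficerID}, {AcctType, OfficerID}, {BranchCity}. Prime attributes: {AcctNo, AcctType, BranchCity, OfficerID}.
Each dependency's left side is a superkey — BCNF holds.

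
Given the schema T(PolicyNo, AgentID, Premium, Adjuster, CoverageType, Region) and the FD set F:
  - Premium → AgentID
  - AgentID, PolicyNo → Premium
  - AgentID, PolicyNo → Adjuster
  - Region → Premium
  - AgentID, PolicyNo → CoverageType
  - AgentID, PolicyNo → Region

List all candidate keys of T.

{AgentID, PolicyNo}, {PolicyNo, Premium}, {PolicyNo, Region}

{PolicyNo} never appears on the right of any FD, so every key must include it.
{AgentID, PolicyNo}⁺ = {Adjuster, AgentID, CoverageType, PolicyNo, Premium, Region} — all of the relation — so {AgentID, PolicyNo} is a candidate key.
{PolicyNo, Premium}⁺ = {Adjuster, AgentID, CoverageType, PolicyNo, Premium, Region} — all of the relation — so {PolicyNo, Premium} is a candidate key.
{PolicyNo, Region}⁺ = {Adjuster, AgentID, CoverageType, PolicyNo, Premium, Region} — all of the relation — so {PolicyNo, Region} is a candidate key.
Any other superkey properly contains one of these, so there are no further candidate keys.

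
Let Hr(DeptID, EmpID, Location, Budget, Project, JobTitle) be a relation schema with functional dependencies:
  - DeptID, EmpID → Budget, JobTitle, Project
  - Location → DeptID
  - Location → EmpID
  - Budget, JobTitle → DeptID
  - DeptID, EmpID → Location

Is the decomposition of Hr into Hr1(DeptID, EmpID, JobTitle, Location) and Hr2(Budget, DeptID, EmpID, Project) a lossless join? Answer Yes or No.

Hr1 ∩ Hr2 = {DeptID, EmpID}; its closure under F is {Budget, DeptID, EmpID, JobTitle, Location, Project}.
Hr1 is contained in that closure, so Hr1 ∩ Hr2 → Hr1 holds and the join is lossless.

Yes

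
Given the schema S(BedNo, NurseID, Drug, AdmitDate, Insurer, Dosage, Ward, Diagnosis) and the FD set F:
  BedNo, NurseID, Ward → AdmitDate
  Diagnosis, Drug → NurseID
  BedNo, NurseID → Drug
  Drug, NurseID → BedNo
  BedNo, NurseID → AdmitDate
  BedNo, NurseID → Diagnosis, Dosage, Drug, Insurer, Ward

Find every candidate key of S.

Closure of {BedNo, NurseID} is {AdmitDate, BedNo, Diagnosis, Dosage, Drug, Insurer, NurseID, Ward}, the whole schema; {BedNo, NurseID} is a candidate key.
Closure of {Diagnosis, Drug} is {AdmitDate, BedNo, Diagnosis, Dosage, Drug, Insurer, NurseID, Ward}, the whole schema; {Diagnosis, Drug} is a candidate key.
Closure of {Drug, NurseID} is {AdmitDate, BedNo, Diagnosis, Dosage, Drug, Insurer, NurseID, Ward}, the whole schema; {Drug, NurseID} is a candidate key.
No proper subset of any of these is a key, and no other minimal superkey exists.

{BedNo, NurseID}, {Diagnosis, Drug}, {Drug, NurseID}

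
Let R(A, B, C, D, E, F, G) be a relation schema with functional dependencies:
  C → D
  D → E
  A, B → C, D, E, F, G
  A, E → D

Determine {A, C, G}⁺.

Start with {A, C, G}.
C → D applies; add {D} → now {A, C, D, G}.
D → E applies; add {E} → now {A, C, D, E, G}.
No further FD applies.

{A, C, D, E, G}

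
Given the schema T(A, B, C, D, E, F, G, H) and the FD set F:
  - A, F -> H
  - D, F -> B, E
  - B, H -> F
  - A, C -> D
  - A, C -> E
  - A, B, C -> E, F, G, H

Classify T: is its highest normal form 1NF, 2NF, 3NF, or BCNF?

1NF

Candidate keys: {A, B, C}, {A, C, F}. Prime attributes: {A, B, C, F}.
For A, F -> H we have {A, F}⁺ = {A, F, H}; {A, F} is not a superkey, so BCNF fails.
Because {H} is non-prime and the left side of A, F -> H is not a superkey, the relation is not in 3NF.
The proper key subset {A, C} of {A, B, C} determines non-prime {D, E}, so the relation is not even in 2NF.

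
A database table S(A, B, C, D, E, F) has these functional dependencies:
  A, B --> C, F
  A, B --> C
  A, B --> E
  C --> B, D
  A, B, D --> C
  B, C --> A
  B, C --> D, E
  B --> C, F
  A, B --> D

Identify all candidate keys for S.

Closure of {B} is {A, B, C, D, E, F}, the whole schema; {B} is a candidate key.
Closure of {C} is {A, B, C, D, E, F}, the whole schema; {C} is a candidate key.
These are minimal and exhaustive — every other superkey contains one of them.

{B}, {C}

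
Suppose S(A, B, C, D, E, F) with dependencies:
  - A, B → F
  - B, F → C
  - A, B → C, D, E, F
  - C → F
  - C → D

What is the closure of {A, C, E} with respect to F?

Start with {A, C, E}.
C → F applies; add {F} → now {A, C, E, F}.
C → D applies; add {D} → now {A, C, D, E, F}.
No further FD applies.

{A, C, D, E, F}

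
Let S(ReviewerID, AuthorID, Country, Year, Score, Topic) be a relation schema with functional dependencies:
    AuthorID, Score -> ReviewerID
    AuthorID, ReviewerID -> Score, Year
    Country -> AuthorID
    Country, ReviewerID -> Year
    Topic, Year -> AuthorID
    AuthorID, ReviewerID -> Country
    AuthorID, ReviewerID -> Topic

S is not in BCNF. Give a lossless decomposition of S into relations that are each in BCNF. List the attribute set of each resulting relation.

{AuthorID, Country}; {Country, ReviewerID, Score, Topic, Year}

Candidate keys of the original relation: {AuthorID, ReviewerID}, {AuthorID, Score}, {Country, ReviewerID}, {Country, Score}, {ReviewerID, Topic, Year}, {Score, Topic, Year}.
In {AuthorID, Country, ReviewerID, Score, Topic, Year}, {Country} is not a superkey ({Country}⁺ restricted to this set is {AuthorID, Country}), so split on Country -> AuthorID into {AuthorID, Country} and {Country, ReviewerID, Score, Topic, Year}.
{AuthorID, Country} is in BCNF.
{Country, ReviewerID, Score, Topic, Year} is in BCNF.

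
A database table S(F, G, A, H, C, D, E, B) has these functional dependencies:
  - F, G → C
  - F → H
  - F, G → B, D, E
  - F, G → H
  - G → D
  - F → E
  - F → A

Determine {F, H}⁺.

Start with {F, H}.
F → E applies; add {E} → now {E, F, H}.
F → A applies; add {A} → now {A, E, F, H}.
No further FD applies.

{A, E, F, H}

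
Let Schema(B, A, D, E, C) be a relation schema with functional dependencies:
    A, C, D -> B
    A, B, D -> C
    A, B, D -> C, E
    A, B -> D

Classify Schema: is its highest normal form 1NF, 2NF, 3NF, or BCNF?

Candidate keys: {A, B}, {A, C, D}. Prime attributes: {A, B, C, D}.
The left-hand side of every FD is a superkey, so BCNF is satisfied.

BCNF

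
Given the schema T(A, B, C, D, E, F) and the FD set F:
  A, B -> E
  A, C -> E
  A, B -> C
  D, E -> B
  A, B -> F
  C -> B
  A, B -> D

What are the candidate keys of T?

{A, B}, {A, C}, {A, D, E}

{A} never appears on the right of any FD, so every key must include it.
Closure of {A, B} is {A, B, C, D, E, F}, the whole schema; {A, B} is a candidate key.
Closure of {A, C} is {A, B, C, D, E, F}, the whole schema; {A, C} is a candidate key.
Closure of {A, D, E} is {A, B, C, D, E, F}, the whole schema; {A, D, E} is a candidate key.
Any other superkey properly contains one of these, so there are no further candidate keys.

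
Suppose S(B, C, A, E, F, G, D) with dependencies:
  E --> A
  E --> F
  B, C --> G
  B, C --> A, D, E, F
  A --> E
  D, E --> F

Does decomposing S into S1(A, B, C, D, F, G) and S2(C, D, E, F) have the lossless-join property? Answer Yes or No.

S1 ∩ S2 = {C, D, F}; its closure under F is {C, D, F}.
Neither S1 nor S2 is contained in that closure, so the decomposition is lossy.

No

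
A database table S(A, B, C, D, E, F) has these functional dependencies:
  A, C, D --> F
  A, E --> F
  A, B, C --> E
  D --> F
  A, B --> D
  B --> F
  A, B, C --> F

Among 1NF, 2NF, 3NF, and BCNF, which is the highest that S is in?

Candidate key: {A, B, C}. Prime attributes: {A, B, C}.
For A, C, D --> F we have {A, C, D}⁺ = {A, C, D, F}; {A, C, D} is not a superkey, so BCNF fails.
Because {F} is non-prime and the left side of A, C, D --> F is not a superkey, the relation is not in 3NF.
The proper key subset {B} of {A, B, C} determines non-prime {F}, so the relation is not even in 2NF.

1NF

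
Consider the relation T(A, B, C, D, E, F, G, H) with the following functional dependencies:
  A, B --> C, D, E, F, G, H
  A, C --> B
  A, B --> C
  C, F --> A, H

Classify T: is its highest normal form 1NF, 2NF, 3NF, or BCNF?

Candidate keys: {A, B}, {A, C}, {C, F}. Prime attributes: {A, B, C, F}.
The left-hand side of every FD is a superkey, so BCNF is satisfied.

BCNF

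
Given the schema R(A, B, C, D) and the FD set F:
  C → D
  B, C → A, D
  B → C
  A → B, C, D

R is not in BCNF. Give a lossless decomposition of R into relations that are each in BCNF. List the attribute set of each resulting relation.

Candidate keys of the original relation: {A}, {B}.
In {A, B, C, D}, {C} is not a superkey ({C}⁺ restricted to this set is {C, D}), so split on C → D into {C, D} and {A, B, C}.
{C, D}: every determinant is a superkey — BCNF.
{A, B, C}: every determinant is a superkey — BCNF.

{A, B, C}; {C, D}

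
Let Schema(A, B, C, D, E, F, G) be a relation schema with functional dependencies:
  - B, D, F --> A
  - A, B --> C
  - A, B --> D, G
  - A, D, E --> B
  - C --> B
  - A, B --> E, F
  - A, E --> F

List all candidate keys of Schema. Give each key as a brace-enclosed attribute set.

{A, B}⁺ = {A, B, C, D, E, F, G} — all of the relation — so {A, B} is a candidate key.
{A, C}⁺ = {A, B, C, D, E, F, G} — all of the relation — so {A, C} is a candidate key.
{A, D, E}⁺ = {A, B, C, D, E, F, G} — all of the relation — so {A, D, E} is a candidate key.
{B, D, F}⁺ = {A, B, C, D, E, F, G} — all of the relation — so {B, D, F} is a candidate key.
{C, D, F}⁺ = {A, B, C, D, E, F, G} — all of the relation — so {C, D, F} is a candidate key.
No proper subset of any of these is a key, and no other minimal superkey exists.

{A, B}, {A, C}, {A, D, E}, {B, D, F}, {C, D, F}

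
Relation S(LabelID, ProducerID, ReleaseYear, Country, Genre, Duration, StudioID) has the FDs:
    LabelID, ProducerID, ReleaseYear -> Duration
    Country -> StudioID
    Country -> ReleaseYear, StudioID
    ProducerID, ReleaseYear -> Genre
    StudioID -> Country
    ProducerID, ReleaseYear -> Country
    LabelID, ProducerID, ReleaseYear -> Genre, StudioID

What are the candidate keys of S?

{Country, LabelID, ProducerID}, {LabelID, ProducerID, ReleaseYear}, {LabelID, ProducerID, StudioID}

Attributes never on any right-hand side: {LabelID, ProducerID} — every candidate key must contain all of them.
{Country, LabelID, ProducerID}⁺ = {Country, Duration, Genre, LabelID, ProducerID, ReleaseYear, StudioID} — all of the relation — so {Country, LabelID, ProducerID} is a candidate key.
{LabelID, ProducerID, ReleaseYear}⁺ = {Country, Duration, Genre, LabelID, ProducerID, ReleaseYear, StudioID} — all of the relation — so {LabelID, ProducerID, ReleaseYear} is a candidate key.
{LabelID, ProducerID, StudioID}⁺ = {Country, Duration, Genre, LabelID, ProducerID, ReleaseYear, StudioID} — all of the relation — so {LabelID, ProducerID, StudioID} is a candidate key.
These are minimal and exhaustive — every other superkey contains one of them.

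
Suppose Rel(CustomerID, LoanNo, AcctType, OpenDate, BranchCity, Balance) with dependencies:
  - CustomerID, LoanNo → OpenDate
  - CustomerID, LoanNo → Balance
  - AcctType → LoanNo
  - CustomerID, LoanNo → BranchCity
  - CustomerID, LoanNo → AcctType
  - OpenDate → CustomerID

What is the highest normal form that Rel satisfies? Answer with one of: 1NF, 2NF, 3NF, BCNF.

3NF

Candidate keys: {AcctType, CustomerID}, {AcctType, OpenDate}, {CustomerID, LoanNo}, {LoanNo, OpenDate}. Prime attributes: {AcctType, CustomerID, LoanNo, OpenDate}.
For AcctType → LoanNo we have {AcctType}⁺ = {AcctType, LoanNo}; {AcctType} is not a superkey, so BCNF fails.
Its right-hand attributes {LoanNo} are all prime, as are those of every other non-superkey FD — the relation is in 3NF.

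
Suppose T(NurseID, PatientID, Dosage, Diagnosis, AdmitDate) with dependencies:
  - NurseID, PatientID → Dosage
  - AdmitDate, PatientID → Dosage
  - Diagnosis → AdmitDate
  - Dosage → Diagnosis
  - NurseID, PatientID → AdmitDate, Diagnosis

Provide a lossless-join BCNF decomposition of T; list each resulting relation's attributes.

{AdmitDate, Diagnosis}; {AdmitDate, NurseID, PatientID}; {Diagnosis, Dosage}; {Dosage, PatientID}

Candidate key of the original relation: {NurseID, PatientID}.
Within {AdmitDate, Diagnosis, Dosage, NurseID, PatientID}: {AdmitDate, PatientID}⁺ ∩ {AdmitDate, Diagnosis, Dosage, NurseID, PatientID} = {AdmitDate, Diagnosis, Dosage, PatientID}, not the whole set, so AdmitDate, PatientID → Diagnosis, Dosage violates BCNF; decompose into {AdmitDate, Diagnosis, Dosage, PatientID} and {AdmitDate, NurseID, PatientID}.
Within {AdmitDate, Diagnosis, Dosage, PatientID}: {Diagnosis}⁺ ∩ {AdmitDate, Diagnosis, Dosage, PatientID} = {AdmitDate, Diagnosis}, not the whole set, so Diagnosis → AdmitDate violates BCNF; decompose into {AdmitDate, Diagnosis} and {Diagnosis, Dosage, PatientID}.
{AdmitDate, Diagnosis} has no BCNF violation.
Within {Diagnosis, Dosage, PatientID}: {Dosage}⁺ ∩ {Diagnosis, Dosage, PatientID} = {Diagnosis, Dosage}, not the whole set, so Dosage → Diagnosis violates BCNF; decompose into {Diagnosis, Dosage} and {Dosage, PatientID}.
{Diagnosis, Dosage} has no BCNF violation.
{Dosage, PatientID} has no BCNF violation.
{AdmitDate, NurseID, PatientID} has no BCNF violation.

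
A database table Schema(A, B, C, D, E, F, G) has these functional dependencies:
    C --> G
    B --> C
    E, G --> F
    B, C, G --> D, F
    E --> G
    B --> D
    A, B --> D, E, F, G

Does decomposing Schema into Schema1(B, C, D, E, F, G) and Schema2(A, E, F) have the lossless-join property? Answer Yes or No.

No

Schema1 ∩ Schema2 = {E, F}; its closure under F is {E, F, G}.
Schema1 ⊄ {E, F, G} and Schema2 ⊄ {E, F, G}, so the split is lossy.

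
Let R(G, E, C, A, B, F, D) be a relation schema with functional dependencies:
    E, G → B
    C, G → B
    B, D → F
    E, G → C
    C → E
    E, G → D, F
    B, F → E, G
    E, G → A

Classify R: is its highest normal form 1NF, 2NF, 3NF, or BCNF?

3NF

Candidate keys: {B, D}, {B, F}, {C, G}, {E, G}. Prime attributes: {B, C, D, E, F, G}.
C → E: {C}⁺ = {C, E}, which is not all of the attributes, so the left side is not a superkey — BCNF is violated.
Its right-hand attributes {E} are all prime, as are those of every other non-superkey FD — the relation is in 3NF.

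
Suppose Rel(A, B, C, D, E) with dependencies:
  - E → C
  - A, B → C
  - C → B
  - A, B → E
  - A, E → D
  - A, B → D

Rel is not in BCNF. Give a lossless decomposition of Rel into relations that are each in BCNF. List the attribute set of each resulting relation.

Candidate keys of the original relation: {A, B}, {A, C}, {A, E}.
{A, B, C, D, E}: {E} determines {B, C, E} here but is not a superkey — split on E → B, C, giving {B, C, E} and {A, D, E}.
{B, C, E}: {C} determines {B, C} here but is not a superkey — split on C → B, giving {B, C} and {C, E}.
{B, C} has no BCNF violation.
{C, E} has no BCNF violation.
{A, D, E} has no BCNF violation.

{A, D, E}; {B, C}; {C, E}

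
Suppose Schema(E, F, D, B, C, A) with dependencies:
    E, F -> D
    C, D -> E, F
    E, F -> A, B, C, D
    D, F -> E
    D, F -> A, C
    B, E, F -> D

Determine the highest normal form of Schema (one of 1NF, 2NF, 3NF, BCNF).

Candidate keys: {C, D}, {D, F}, {E, F}. Prime attributes: {C, D, E, F}.
Every FD has a superkey on the left, so the relation is in BCNF.

BCNF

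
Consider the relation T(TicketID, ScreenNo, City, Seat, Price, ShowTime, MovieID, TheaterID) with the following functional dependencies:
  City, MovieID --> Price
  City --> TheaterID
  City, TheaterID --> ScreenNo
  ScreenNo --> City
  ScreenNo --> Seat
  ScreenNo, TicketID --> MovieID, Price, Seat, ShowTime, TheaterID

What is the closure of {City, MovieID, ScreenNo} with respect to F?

Start with {City, MovieID, ScreenNo}.
City, MovieID --> Price applies; add {Price} → now {City, MovieID, Price, ScreenNo}.
City --> TheaterID applies; add {TheaterID} → now {City, MovieID, Price, ScreenNo, TheaterID}.
ScreenNo --> Seat applies; add {Seat} → now {City, MovieID, Price, ScreenNo, Seat, TheaterID}.
No further FD applies.

{City, MovieID, Price, ScreenNo, Seat, TheaterID}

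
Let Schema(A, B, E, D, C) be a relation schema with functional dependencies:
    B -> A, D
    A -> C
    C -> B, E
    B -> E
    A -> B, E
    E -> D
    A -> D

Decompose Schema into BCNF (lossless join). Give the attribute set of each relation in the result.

{A, B, C, E}; {D, E}

Candidate keys of the original relation: {A}, {B}, {C}.
Within {A, B, C, D, E}: {E}⁺ ∩ {A, B, C, D, E} = {D, E}, not the whole set, so E -> D violates BCNF; decompose into {D, E} and {A, B, C, E}.
{D, E} is in BCNF.
{A, B, C, E} is in BCNF.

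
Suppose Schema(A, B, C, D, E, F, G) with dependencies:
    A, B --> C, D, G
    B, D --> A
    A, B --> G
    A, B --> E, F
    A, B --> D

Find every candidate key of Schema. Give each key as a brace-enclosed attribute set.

{A, B}, {B, D}

{B} never appears on the right of any FD, so every key must include it.
{A, B}⁺ = {A, B, C, D, E, F, G}, which is every attribute, so {A, B} is a candidate key.
{B, D}⁺ = {A, B, C, D, E, F, G}, which is every attribute, so {B, D} is a candidate key.
Any other superkey properly contains one of these, so there are no further candidate keys.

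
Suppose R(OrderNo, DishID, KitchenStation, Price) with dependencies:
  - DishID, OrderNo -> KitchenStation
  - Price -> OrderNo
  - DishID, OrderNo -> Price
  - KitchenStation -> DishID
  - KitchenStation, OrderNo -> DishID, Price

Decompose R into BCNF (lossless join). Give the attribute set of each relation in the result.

{DishID, KitchenStation}; {KitchenStation, Price}; {OrderNo, Price}

Candidate keys of the original relation: {DishID, OrderNo}, {DishID, Price}, {KitchenStation, OrderNo}, {KitchenStation, Price}.
Within {DishID, KitchenStation, OrderNo, Price}: {Price}⁺ ∩ {DishID, KitchenStation, OrderNo, Price} = {OrderNo, Price}, not the whole set, so Price -> OrderNo violates BCNF; decompose into {OrderNo, Price} and {DishID, KitchenStation, Price}.
{OrderNo, Price} has no BCNF violation.
Within {DishID, KitchenStation, Price}: {KitchenStation}⁺ ∩ {DishID, KitchenStation, Price} = {DishID, KitchenStation}, not the whole set, so KitchenStation -> DishID violates BCNF; decompose into {DishID, KitchenStation} and {KitchenStation, Price}.
{DishID, KitchenStation} has no BCNF violation.
{KitchenStation, Price} has no BCNF violation.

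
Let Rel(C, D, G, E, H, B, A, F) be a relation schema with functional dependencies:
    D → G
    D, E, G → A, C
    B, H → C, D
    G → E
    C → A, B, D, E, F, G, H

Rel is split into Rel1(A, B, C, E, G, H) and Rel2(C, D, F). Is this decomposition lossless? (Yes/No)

The shared attributes are {C} and {C}⁺ = {A, B, C, D, E, F, G, H}.
Since Rel1 ⊆ {A, B, C, D, E, F, G, H}, the intersection is a superkey of Rel1; the decomposition is lossless.

Yes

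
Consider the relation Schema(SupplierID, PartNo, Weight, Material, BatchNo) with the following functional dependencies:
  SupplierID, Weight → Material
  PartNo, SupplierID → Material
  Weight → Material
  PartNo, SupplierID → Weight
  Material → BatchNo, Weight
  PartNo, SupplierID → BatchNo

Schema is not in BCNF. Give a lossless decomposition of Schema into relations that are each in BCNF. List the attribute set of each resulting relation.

Candidate key of the original relation: {PartNo, SupplierID}.
Within {BatchNo, Material, PartNo, SupplierID, Weight}: {SupplierID, Weight}⁺ ∩ {BatchNo, Material, PartNo, SupplierID, Weight} = {BatchNo, Material, SupplierID, Weight}, not the whole set, so SupplierID, Weight → BatchNo, Material violates BCNF; decompose into {BatchNo, Material, SupplierID, Weight} and {PartNo, SupplierID, Weight}.
Within {BatchNo, Material, SupplierID, Weight}: {Weight}⁺ ∩ {BatchNo, Material, SupplierID, Weight} = {BatchNo, Material, Weight}, not the whole set, so Weight → BatchNo, Material violates BCNF; decompose into {BatchNo, Material, Weight} and {SupplierID, Weight}.
{BatchNo, Material, Weight}: every determinant is a superkey — BCNF.
{SupplierID, Weight}: every determinant is a superkey — BCNF.
{PartNo, SupplierID, Weight}: every determinant is a superkey — BCNF.

{BatchNo, Material, Weight}; {PartNo, SupplierID, Weight}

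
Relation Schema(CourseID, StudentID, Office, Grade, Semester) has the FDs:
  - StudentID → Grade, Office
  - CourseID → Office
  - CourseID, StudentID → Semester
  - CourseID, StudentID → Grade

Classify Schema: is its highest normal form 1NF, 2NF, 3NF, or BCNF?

1NF

Candidate key: {CourseID, StudentID}. Prime attributes: {CourseID, StudentID}.
StudentID → Grade, Office: {StudentID}⁺ = {Grade, Office, StudentID}, which is not all of the attributes, so the left side is not a superkey — BCNF is violated.
StudentID → Grade, Office has non-prime {Grade, Office} on the right and a non-superkey on the left, so 3NF fails.
The proper key subset {CourseID} of {CourseID, StudentID} determines non-prime {Office}, so the relation is not even in 2NF.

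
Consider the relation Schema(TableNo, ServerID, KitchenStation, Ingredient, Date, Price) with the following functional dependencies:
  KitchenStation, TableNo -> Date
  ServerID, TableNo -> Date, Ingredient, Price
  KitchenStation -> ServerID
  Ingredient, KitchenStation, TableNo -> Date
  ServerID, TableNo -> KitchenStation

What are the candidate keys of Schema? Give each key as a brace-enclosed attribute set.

{KitchenStation, TableNo}, {ServerID, TableNo}

No FD produces {TableNo}, so it must be in every candidate key.
{KitchenStation, TableNo}⁺ = {Date, Ingredient, KitchenStation, Price, ServerID, TableNo}, which is every attribute, so {KitchenStation, TableNo} is a candidate key.
{ServerID, TableNo}⁺ = {Date, Ingredient, KitchenStation, Price, ServerID, TableNo}, which is every attribute, so {ServerID, TableNo} is a candidate key.
These are minimal and exhaustive — every other superkey contains one of them.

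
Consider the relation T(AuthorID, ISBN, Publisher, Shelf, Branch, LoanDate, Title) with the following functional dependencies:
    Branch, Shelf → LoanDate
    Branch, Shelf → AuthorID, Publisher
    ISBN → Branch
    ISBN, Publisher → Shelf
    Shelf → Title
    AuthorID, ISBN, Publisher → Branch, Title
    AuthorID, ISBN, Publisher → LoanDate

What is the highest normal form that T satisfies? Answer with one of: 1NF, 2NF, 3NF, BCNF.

Candidate keys: {ISBN, Publisher}, {ISBN, Shelf}. Prime attributes: {ISBN, Publisher, Shelf}.
Branch, Shelf → LoanDate breaks BCNF: {Branch, Shelf}⁺ = {AuthorID, Branch, LoanDate, Publisher, Shelf, Title}, so {Branch, Shelf} is not a superkey.
Because {LoanDate} is non-prime and the left side of Branch, Shelf → LoanDate is not a superkey, the relation is not in 3NF.
Since {ISBN} ⊂ {ISBN, Publisher} and {ISBN}⁺ ⊇ {Branch} with {Branch} non-prime, there is a partial dependency; 2NF fails.

1NF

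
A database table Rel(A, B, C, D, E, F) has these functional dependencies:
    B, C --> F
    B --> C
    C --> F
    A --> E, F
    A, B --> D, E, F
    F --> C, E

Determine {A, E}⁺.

{A, C, E, F}

Start with {A, E}.
A --> E, F applies; add {F} → now {A, E, F}.
F --> C, E applies; add {C} → now {A, C, E, F}.
No further FD applies.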